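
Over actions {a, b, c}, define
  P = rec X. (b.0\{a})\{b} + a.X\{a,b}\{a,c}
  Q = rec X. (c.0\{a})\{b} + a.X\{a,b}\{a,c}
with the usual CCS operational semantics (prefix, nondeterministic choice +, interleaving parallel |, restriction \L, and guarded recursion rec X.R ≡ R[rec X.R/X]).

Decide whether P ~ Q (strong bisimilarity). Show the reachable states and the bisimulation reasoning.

not bisimilar

Reachable graph of P (2 states):
  s0 = rec X. (b.0\{a})\{b} + a.X\{a,b}\{a,c} :: -a-> s1
  s1 = (rec X. (b.0\{a})\{b} + a.X\{a,b}\{a,c})\{a,b}\{a,c} :: ·
Reachable graph of Q (3 states):
  t0 = rec X. (c.0\{a})\{b} + a.X\{a,b}\{a,c} :: -a-> t1, -c-> t2
  t1 = (rec X. (c.0\{a})\{b} + a.X\{a,b}\{a,c})\{a,b}\{a,c} :: ·
  t2 = 0\{a}\{b} :: ·
Coarsest stable partition (strong bisimilarity classes):
  B0 = {s0}
  B1 = {s1, t1, t2}
  B2 = {t0}
s0 ∈ B0, t0 ∈ B2 → different blocks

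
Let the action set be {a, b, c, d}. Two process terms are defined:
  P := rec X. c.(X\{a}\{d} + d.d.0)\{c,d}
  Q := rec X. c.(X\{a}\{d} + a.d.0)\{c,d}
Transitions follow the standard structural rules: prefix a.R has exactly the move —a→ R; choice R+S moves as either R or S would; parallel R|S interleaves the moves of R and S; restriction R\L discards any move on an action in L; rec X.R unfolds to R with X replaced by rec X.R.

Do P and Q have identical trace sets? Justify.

Reachable graph of P (2 states):
  p0 = rec X. c.(X\{a}\{d} + d.d.0)\{c,d} :: —c→ p1
  p1 = ((rec X. c.(X\{a}\{d} + d.d.0)\{c,d})\{a}\{d} + d.d.0)\{c,d} :: (no moves)
Reachable graph of Q (3 states):
  q0 = rec X. c.(X\{a}\{d} + a.d.0)\{c,d} :: —c→ q1
  q1 = ((rec X. c.(X\{a}\{d} + a.d.0)\{c,d})\{a}\{d} + a.d.0)\{c,d} :: —a→ q2
  q2 = (d.0)\{c,d} :: (no moves)
Trace ⟨ca⟩ through Q, begin at {q0}:
  [1] c ⇒ {q1}
  [2] a ⇒ {q2}
  ✓ Q
Trace ⟨ca⟩ through P, begin at {p0}:
  [1] c ⇒ {p1}
  [2] a ⇒ ∅ (P stuck)

traces(P) ≠ traces(Q) — witness ⟨ca⟩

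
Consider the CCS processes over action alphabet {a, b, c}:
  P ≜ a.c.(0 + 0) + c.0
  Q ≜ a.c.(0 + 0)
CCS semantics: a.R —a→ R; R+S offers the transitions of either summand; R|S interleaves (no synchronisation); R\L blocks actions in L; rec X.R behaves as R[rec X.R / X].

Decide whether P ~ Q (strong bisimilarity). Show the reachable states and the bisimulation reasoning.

not bisimilar

P's transition system — 4 states:
  m0 = a.c.(0 + 0) + c.0 has moves -a-> m1, -c-> m2
  m1 = c.(0 + 0) has moves -c-> m3
  m2 = 0 has moves ∅
  m3 = 0 + 0 has moves ∅
Q's transition system — 3 states:
  n0 = a.c.(0 + 0) has moves -a-> n1
  n1 = c.(0 + 0) has moves -c-> n2
  n2 = 0 + 0 has moves ∅
Coarsest stable partition (strong bisimilarity classes):
  B0 = {m0}
  B1 = {m1, n1}
  B2 = {m2, m3, n2}
  B3 = {n0}
m0 ∈ B0, n0 ∈ B3 → different blocks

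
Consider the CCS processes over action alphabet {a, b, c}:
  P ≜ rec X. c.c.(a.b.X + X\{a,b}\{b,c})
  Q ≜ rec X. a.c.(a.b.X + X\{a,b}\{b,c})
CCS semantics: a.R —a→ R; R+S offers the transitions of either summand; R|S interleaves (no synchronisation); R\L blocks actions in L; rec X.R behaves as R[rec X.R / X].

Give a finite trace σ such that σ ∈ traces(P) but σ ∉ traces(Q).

c

LTS(P): 4 reachable states
  u0 = rec X. c.c.(a.b.X + X\{a,b}\{b,c}) ⊢ =c=> u1
  u1 = c.(a.b.(rec X. c.c.(a.b.X + X\{a,b}\{b,c})) + (rec X. c.c.(a.b.X + X\{a,b}\{b,c}))\{a,b}\{b,c}) ⊢ =c=> u2
  u2 = a.b.(rec X. c.c.(a.b.X + X\{a,b}\{b,c})) + (rec X. c.c.(a.b.X + X\{a,b}\{b,c}))\{a,b}\{b,c} ⊢ =a=> u3
  u3 = b.(rec X. c.c.(a.b.X + X\{a,b}\{b,c})) ⊢ =b=> u0
LTS(Q): 4 reachable states
  v0 = rec X. a.c.(a.b.X + X\{a,b}\{b,c}) ⊢ =a=> v1
  v1 = c.(a.b.(rec X. a.c.(a.b.X + X\{a,b}\{b,c})) + (rec X. a.c.(a.b.X + X\{a,b}\{b,c}))\{a,b}\{b,c}) ⊢ =c=> v2
  v2 = a.b.(rec X. a.c.(a.b.X + X\{a,b}\{b,c})) + (rec X. a.c.(a.b.X + X\{a,b}\{b,c}))\{a,b}\{b,c} ⊢ =a=> v3
  v3 = b.(rec X. a.c.(a.b.X + X\{a,b}\{b,c})) ⊢ =b=> v0
Trace ⟨c⟩ through P, begin at {u0}:
  after c @ step 1: {u1}
  — P admits the full trace.
Trace ⟨c⟩ through Q, begin at {v0}:
  after c @ step 1: ∅  — Q cannot continue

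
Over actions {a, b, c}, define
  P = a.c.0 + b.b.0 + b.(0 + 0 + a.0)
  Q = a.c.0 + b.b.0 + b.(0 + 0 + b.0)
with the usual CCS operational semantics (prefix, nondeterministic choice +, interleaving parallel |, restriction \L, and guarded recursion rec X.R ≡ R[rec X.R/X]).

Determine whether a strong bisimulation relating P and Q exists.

LTS(P): 5 reachable states
  u0 = a.c.0 + b.b.0 + b.(0 + 0 + a.0) :: =a=> u1, =b=> u2, =b=> u3
  u1 = c.0 :: =c=> u4
  u2 = 0 + 0 + a.0 :: =a=> u4
  u3 = b.0 :: =b=> u4
  u4 = 0 :: (no moves)
LTS(Q): 5 reachable states
  v0 = a.c.0 + b.b.0 + b.(0 + 0 + b.0) :: =a=> v1, =b=> v2, =b=> v3
  v1 = c.0 :: =c=> v4
  v2 = 0 + 0 + b.0 :: =b=> v4
  v3 = b.0 :: =b=> v4
  v4 = 0 :: (no moves)
Bisimilarity quotient blocks:
  B0 = {u0}
  B1 = {u2}
  B2 = {u4, v4}
  B3 = {u3, v2, v3}
  B4 = {u1, v1}
  B5 = {v0}
u0 ∈ B0, v0 ∈ B5 → different blocks

P ≁ Q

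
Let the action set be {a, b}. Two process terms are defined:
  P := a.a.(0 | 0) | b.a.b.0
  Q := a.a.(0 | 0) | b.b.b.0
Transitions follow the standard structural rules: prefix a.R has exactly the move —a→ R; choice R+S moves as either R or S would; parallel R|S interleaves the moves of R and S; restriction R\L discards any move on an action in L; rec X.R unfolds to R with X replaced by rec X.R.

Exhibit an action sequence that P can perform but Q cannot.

aaba

LTS(P): 12 reachable states
  p0 = a.a.(0 | 0) | b.a.b.0 :: —a→ p1, —b→ p2
  p1 = a.(0 | 0) | b.a.b.0 :: —a→ p3, —b→ p4
  p2 = a.a.(0 | 0) | a.b.0 :: —a→ p4, —a→ p5
  p3 = 0 | 0 | b.a.b.0 :: —b→ p6
  p4 = a.(0 | 0) | a.b.0 :: —a→ p6, —a→ p7
  p5 = a.a.(0 | 0) | b.0 :: —a→ p7, —b→ p8
  p6 = 0 | 0 | a.b.0 :: —a→ p9
  p7 = a.(0 | 0) | b.0 :: —a→ p9, —b→ p10
  p8 = a.a.(0 | 0) | 0 :: —a→ p10
  p9 = 0 | 0 | b.0 :: —b→ p11
  p10 = a.(0 | 0) | 0 :: —a→ p11
  p11 = 0 | 0 | 0 :: stopped
LTS(Q): 12 reachable states
  q0 = a.a.(0 | 0) | b.b.b.0 :: —a→ q1, —b→ q2
  q1 = a.(0 | 0) | b.b.b.0 :: —a→ q3, —b→ q4
  q2 = a.a.(0 | 0) | b.b.0 :: —a→ q4, —b→ q5
  q3 = 0 | 0 | b.b.b.0 :: —b→ q6
  q4 = a.(0 | 0) | b.b.0 :: —a→ q6, —b→ q7
  q5 = a.a.(0 | 0) | b.0 :: —a→ q7, —b→ q8
  q6 = 0 | 0 | b.b.0 :: —b→ q9
  q7 = a.(0 | 0) | b.0 :: —a→ q9, —b→ q10
  q8 = a.a.(0 | 0) | 0 :: —a→ q10
  q9 = 0 | 0 | b.0 :: —b→ q11
  q10 = a.(0 | 0) | 0 :: —a→ q11
  q11 = 0 | 0 | 0 :: stopped
Executing aaba from P (initial set {p0}):
  step 1 (a): {p1}
  step 2 (a): {p3}
  step 3 (b): {p6}
  step 4 (a): {p9}
  P completes σ.
Executing aaba from Q (initial set {q0}):
  step 1 (a): {q1}
  step 2 (a): {q3}
  step 3 (b): {q6}
  step 4 (a): no successor for Q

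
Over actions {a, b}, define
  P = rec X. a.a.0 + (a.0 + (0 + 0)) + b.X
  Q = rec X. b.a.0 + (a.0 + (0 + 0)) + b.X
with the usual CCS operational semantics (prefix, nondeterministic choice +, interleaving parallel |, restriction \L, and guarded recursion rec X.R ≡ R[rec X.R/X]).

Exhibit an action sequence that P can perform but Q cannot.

LTS(P): 3 reachable states
  p0 = rec X. a.a.0 + (a.0 + (0 + 0)) + b.X | ··a··> p1, ··a··> p2, ··b··> p0
  p1 = 0 | ∅
  p2 = a.0 | ··a··> p1
LTS(Q): 3 reachable states
  q0 = rec X. b.a.0 + (a.0 + (0 + 0)) + b.X | ··a··> q1, ··b··> q0, ··b··> q2
  q1 = 0 | ∅
  q2 = a.0 | ··a··> q1
Trace ⟨aa⟩ through P, begin at {p0}:
  after a @ step 1: {p1, p2}
  after a @ step 2: {p1}
  P completes σ.
Trace ⟨aa⟩ through Q, begin at {q0}:
  after a @ step 1: {q1}
  after a @ step 2: no successor for Q

aa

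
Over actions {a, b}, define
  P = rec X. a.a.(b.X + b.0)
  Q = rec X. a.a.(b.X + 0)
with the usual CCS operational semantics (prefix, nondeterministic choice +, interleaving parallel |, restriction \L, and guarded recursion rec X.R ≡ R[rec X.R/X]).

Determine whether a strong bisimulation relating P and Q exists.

Reachable graph of P (4 states):
  p0 = rec X. a.a.(b.X + b.0) ⊢ =a=> p1
  p1 = a.(b.(rec X. a.a.(b.X + b.0)) + b.0) ⊢ =a=> p2
  p2 = b.(rec X. a.a.(b.X + b.0)) + b.0 ⊢ =b=> p0, =b=> p3
  p3 = 0 ⊢ ·
Reachable graph of Q (3 states):
  q0 = rec X. a.a.(b.X + 0) ⊢ =a=> q1
  q1 = a.(b.(rec X. a.a.(b.X + 0)) + 0) ⊢ =a=> q2
  q2 = b.(rec X. a.a.(b.X + 0)) + 0 ⊢ =b=> q0
Bisimilarity quotient blocks:
  B0 = {p0}
  B1 = {p1}
  B2 = {p2}
  B3 = {p3}
  B4 = {q0}
  B5 = {q1}
  B6 = {q2}
p0 ∈ B0, q0 ∈ B4 → different blocks

NO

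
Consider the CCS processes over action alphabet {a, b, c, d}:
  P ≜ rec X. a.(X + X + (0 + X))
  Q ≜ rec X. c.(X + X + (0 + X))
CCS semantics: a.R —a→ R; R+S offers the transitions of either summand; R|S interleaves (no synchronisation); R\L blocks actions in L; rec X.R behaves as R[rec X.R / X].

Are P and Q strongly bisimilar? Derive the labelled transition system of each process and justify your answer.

NO

Reachable graph of P (2 states):
  m0 = rec X. a.(X + X + (0 + X)) :: -a-> m1
  m1 = (rec X. a.(X + X + (0 + X))) + (rec X. a.(X + X + (0 + X))) + (0 + (rec X. a.(X + X + (0 + X)))) :: -a-> m1
Reachable graph of Q (2 states):
  n0 = rec X. c.(X + X + (0 + X)) :: -c-> n1
  n1 = (rec X. c.(X + X + (0 + X))) + (rec X. c.(X + X + (0 + X))) + (0 + (rec X. c.(X + X + (0 + X)))) :: -c-> n1
Bisimilarity quotient blocks:
  B0 = {m0, m1}
  B1 = {n0, n1}
m0 ∈ B0, n0 ∈ B1 → different blocks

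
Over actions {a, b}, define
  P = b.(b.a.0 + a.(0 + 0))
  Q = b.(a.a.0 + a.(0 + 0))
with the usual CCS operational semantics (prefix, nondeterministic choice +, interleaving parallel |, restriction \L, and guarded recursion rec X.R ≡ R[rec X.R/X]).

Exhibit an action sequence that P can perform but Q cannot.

bb

P's transition system — 5 states:
  m0 = b.(b.a.0 + a.(0 + 0)) ⊢ ··b··> m1
  m1 = b.a.0 + a.(0 + 0) ⊢ ··a··> m2, ··b··> m3
  m2 = 0 + 0 ⊢ ∅
  m3 = a.0 ⊢ ··a··> m4
  m4 = 0 ⊢ ∅
Q's transition system — 5 states:
  n0 = b.(a.a.0 + a.(0 + 0)) ⊢ ··b··> n1
  n1 = a.a.0 + a.(0 + 0) ⊢ ··a··> n2, ··a··> n3
  n2 = 0 + 0 ⊢ ∅
  n3 = a.0 ⊢ ··a··> n4
  n4 = 0 ⊢ ∅
Trace ⟨bb⟩ through P, begin at {m0}:
  [1] b ⇒ {m1}
  [2] b ⇒ {m3}
  — P admits the full trace.
Trace ⟨bb⟩ through Q, begin at {n0}:
  [1] b ⇒ {n1}
  [2] b ⇒ ∅  — Q cannot continue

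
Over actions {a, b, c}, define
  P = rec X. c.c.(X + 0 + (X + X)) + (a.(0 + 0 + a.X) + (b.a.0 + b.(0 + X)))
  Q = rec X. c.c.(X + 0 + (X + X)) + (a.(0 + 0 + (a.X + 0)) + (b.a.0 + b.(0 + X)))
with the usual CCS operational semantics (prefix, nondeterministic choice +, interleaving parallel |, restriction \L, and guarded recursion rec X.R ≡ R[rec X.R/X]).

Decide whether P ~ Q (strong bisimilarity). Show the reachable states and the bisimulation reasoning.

bisimilar

LTS(P): 7 reachable states
  m0 = rec X. c.c.(X + 0 + (X + X)) + (a.(0 + 0 + a.X) + (b.a.0 + b.(0 + X))) | —a→ m1, —b→ m2, —b→ m3, —c→ m4
  m1 = 0 + 0 + a.(rec X. c.c.(X + 0 + (X + X)) + (a.(0 + 0 + a.X) + (b.a.0 + b.(0 + X)))) | —a→ m0
  m2 = 0 + (rec X. c.c.(X + 0 + (X + X)) + (a.(0 + 0 + a.X) + (b.a.0 + b.(0 + X)))) | —a→ m1, —b→ m2, —b→ m3, —c→ m4
  m3 = a.0 | —a→ m5
  m4 = c.((rec X. c.c.(X + 0 + (X + X)) + (a.(0 + 0 + a.X) + (b.a.0 + b.(0 + X)))) + 0 + ((rec X. c.c.(X + 0 + (X + X)) + (a.(0 + 0 + a.X) + (b.a.0 + b.(0 + X)))) + (rec X. c.c.(X + 0 + (X + X)) + (a.(0 + 0 + a.X) + (b.a.0 + b.(0 + X)))))) | —c→ m6
  m5 = 0 | ·
  m6 = (rec X. c.c.(X + 0 + (X + X)) + (a.(0 + 0 + a.X) + (b.a.0 + b.(0 + X)))) + 0 + ((rec X. c.c.(X + 0 + (X + X)) + (a.(0 + 0 + a.X) + (b.a.0 + b.(0 + X)))) + (rec X. c.c.(X + 0 + (X + X)) + (a.(0 + 0 + a.X) + (b.a.0 + b.(0 + X))))) | —a→ m1, —b→ m2, —b→ m3, —c→ m4
LTS(Q): 7 reachable states
  n0 = rec X. c.c.(X + 0 + (X + X)) + (a.(0 + 0 + (a.X + 0)) + (b.a.0 + b.(0 + X))) | —a→ n1, —b→ n2, —b→ n3, —c→ n4
  n1 = 0 + 0 + (a.(rec X. c.c.(X + 0 + (X + X)) + (a.(0 + 0 + (a.X + 0)) + (b.a.0 + b.(0 + X)))) + 0) | —a→ n0
  n2 = 0 + (rec X. c.c.(X + 0 + (X + X)) + (a.(0 + 0 + (a.X + 0)) + (b.a.0 + b.(0 + X)))) | —a→ n1, —b→ n2, —b→ n3, —c→ n4
  n3 = a.0 | —a→ n5
  n4 = c.((rec X. c.c.(X + 0 + (X + X)) + (a.(0 + 0 + (a.X + 0)) + (b.a.0 + b.(0 + X)))) + 0 + ((rec X. c.c.(X + 0 + (X + X)) + (a.(0 + 0 + (a.X + 0)) + (b.a.0 + b.(0 + X)))) + (rec X. c.c.(X + 0 + (X + X)) + (a.(0 + 0 + (a.X + 0)) + (b.a.0 + b.(0 + X)))))) | —c→ n6
  n5 = 0 | ·
  n6 = (rec X. c.c.(X + 0 + (X + X)) + (a.(0 + 0 + (a.X + 0)) + (b.a.0 + b.(0 + X)))) + 0 + ((rec X. c.c.(X + 0 + (X + X)) + (a.(0 + 0 + (a.X + 0)) + (b.a.0 + b.(0 + X)))) + (rec X. c.c.(X + 0 + (X + X)) + (a.(0 + 0 + (a.X + 0)) + (b.a.0 + b.(0 + X))))) | —a→ n1, —b→ n2, —b→ n3, —c→ n4
Coarsest stable partition (strong bisimilarity classes):
  B0 = {m0, m2, m6, n0, n2, n6}
  B1 = {m1, n1}
  B2 = {m4, n4}
  B3 = {m3, n3}
  B4 = {m5, n5}
m0 ∈ B0, n0 ∈ B0 → same block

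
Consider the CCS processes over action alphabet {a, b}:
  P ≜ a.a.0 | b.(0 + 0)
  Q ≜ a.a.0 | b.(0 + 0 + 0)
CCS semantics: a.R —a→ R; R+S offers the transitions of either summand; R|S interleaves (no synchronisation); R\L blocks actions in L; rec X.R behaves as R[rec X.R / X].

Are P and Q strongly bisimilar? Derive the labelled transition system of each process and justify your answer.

bisimilar

Reachable graph of P (6 states):
  u0 = a.a.0 | b.(0 + 0) → —a→ u1, —b→ u2
  u1 = a.0 | b.(0 + 0) → —a→ u3, —b→ u4
  u2 = a.a.0 | (0 + 0) → —a→ u4
  u3 = 0 | b.(0 + 0) → —b→ u5
  u4 = a.0 | (0 + 0) → —a→ u5
  u5 = 0 | (0 + 0) → (no moves)
Reachable graph of Q (6 states):
  v0 = a.a.0 | b.(0 + 0 + 0) → —a→ v1, —b→ v2
  v1 = a.0 | b.(0 + 0 + 0) → —a→ v3, —b→ v4
  v2 = a.a.0 | (0 + 0 + 0) → —a→ v4
  v3 = 0 | b.(0 + 0 + 0) → —b→ v5
  v4 = a.0 | (0 + 0 + 0) → —a→ v5
  v5 = 0 | (0 + 0 + 0) → (no moves)
Bisimilarity quotient blocks:
  B0 = {u0, v0}
  B1 = {u1, v1}
  B2 = {u3, v3}
  B3 = {u5, v5}
  B4 = {u4, v4}
  B5 = {u2, v2}
u0 ∈ B0, v0 ∈ B0 → same block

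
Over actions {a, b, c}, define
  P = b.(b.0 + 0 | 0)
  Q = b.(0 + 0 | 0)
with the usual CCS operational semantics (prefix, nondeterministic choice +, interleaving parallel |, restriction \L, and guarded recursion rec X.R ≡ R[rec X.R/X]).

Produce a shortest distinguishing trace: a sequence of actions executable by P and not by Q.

bb

LTS(P): 3 reachable states
  m0 = b.(b.0 + 0 | 0) | --b--▸ m1
  m1 = b.0 + 0 | 0 | --b--▸ m2
  m2 = 0 | ∅
LTS(Q): 2 reachable states
  n0 = b.(0 + 0 | 0) | --b--▸ n1
  n1 = 0 + 0 | 0 | ∅
Trace ⟨bb⟩ through P, begin at {m0}:
  step 1 (b): {m1}
  step 2 (b): {m2}
  P completes σ.
Trace ⟨bb⟩ through Q, begin at {n0}:
  step 1 (b): {n1}
  step 2 (b): ∅ (Q stuck)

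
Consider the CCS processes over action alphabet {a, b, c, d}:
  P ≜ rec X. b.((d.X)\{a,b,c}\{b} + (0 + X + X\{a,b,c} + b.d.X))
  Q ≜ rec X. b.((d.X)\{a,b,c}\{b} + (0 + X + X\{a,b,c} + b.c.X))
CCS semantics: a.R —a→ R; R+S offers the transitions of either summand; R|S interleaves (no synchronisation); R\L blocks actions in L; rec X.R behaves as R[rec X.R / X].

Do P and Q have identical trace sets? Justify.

traces(P) ≠ traces(Q) — witness ⟨bbdb⟩

Reachable graph of P (4 states):
  s0 = rec X. b.((d.X)\{a,b,c}\{b} + (0 + X + X\{a,b,c} + b.d.X)) → ··b··> s1
  s1 = (d.(rec X. b.((d.X)\{a,b,c}\{b} + (0 + X + X\{a,b,c} + b.d.X))))\{a,b,c}\{b} + (0 + (rec X. b.((d.X)\{a,b,c}\{b} + (0 + X + X\{a,b,c} + b.d.X))) + (rec X. b.((d.X)\{a,b,c}\{b} + (0 + X + X\{a,b,c} + b.d.X)))\{a,b,c} + b.d.(rec X. b.((d.X)\{a,b,c}\{b} + (0 + X + X\{a,b,c} + b.d.X)))) → ··b··> s1, ··b··> s2, ··d··> s3
  s2 = d.(rec X. b.((d.X)\{a,b,c}\{b} + (0 + X + X\{a,b,c} + b.d.X))) → ··d··> s0
  s3 = (rec X. b.((d.X)\{a,b,c}\{b} + (0 + X + X\{a,b,c} + b.d.X)))\{a,b,c}\{b} → stopped
Reachable graph of Q (4 states):
  t0 = rec X. b.((d.X)\{a,b,c}\{b} + (0 + X + X\{a,b,c} + b.c.X)) → ··b··> t1
  t1 = (d.(rec X. b.((d.X)\{a,b,c}\{b} + (0 + X + X\{a,b,c} + b.c.X))))\{a,b,c}\{b} + (0 + (rec X. b.((d.X)\{a,b,c}\{b} + (0 + X + X\{a,b,c} + b.c.X))) + (rec X. b.((d.X)\{a,b,c}\{b} + (0 + X + X\{a,b,c} + b.c.X)))\{a,b,c} + b.c.(rec X. b.((d.X)\{a,b,c}\{b} + (0 + X + X\{a,b,c} + b.c.X)))) → ··b··> t1, ··b··> t2, ··d··> t3
  t2 = c.(rec X. b.((d.X)\{a,b,c}\{b} + (0 + X + X\{a,b,c} + b.c.X))) → ··c··> t0
  t3 = (rec X. b.((d.X)\{a,b,c}\{b} + (0 + X + X\{a,b,c} + b.c.X)))\{a,b,c}\{b} → stopped
Trace ⟨bbdb⟩ through P, begin at {s0}:
  after b @ step 1: {s1}
  after b @ step 2: {s1, s2}
  after d @ step 3: {s0, s3}
  after b @ step 4: {s1}
  P completes σ.
Trace ⟨bbdb⟩ through Q, begin at {t0}:
  after b @ step 1: {t1}
  after b @ step 2: {t1, t2}
  after d @ step 3: {t3}
  after b @ step 4: no successor for Q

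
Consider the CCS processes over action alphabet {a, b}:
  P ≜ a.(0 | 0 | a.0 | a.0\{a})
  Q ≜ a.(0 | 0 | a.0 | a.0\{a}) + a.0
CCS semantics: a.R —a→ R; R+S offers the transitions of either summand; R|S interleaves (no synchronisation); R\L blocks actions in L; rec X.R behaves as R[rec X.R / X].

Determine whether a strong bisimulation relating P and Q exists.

Reachable graph of P (5 states):
  m0 = a.(0 | 0 | a.0 | a.0\{a}) ⊢ =a=> m1
  m1 = 0 | 0 | a.0 | a.0\{a} ⊢ =a=> m2, =a=> m3
  m2 = 0 | 0 | 0 | a.0\{a} ⊢ =a=> m4
  m3 = 0 | 0 | a.0 | 0\{a} ⊢ =a=> m4
  m4 = 0 | 0 | 0 | 0\{a} ⊢ ·
Reachable graph of Q (6 states):
  n0 = a.(0 | 0 | a.0 | a.0\{a}) + a.0 ⊢ =a=> n1, =a=> n2
  n1 = 0 ⊢ ·
  n2 = 0 | 0 | a.0 | a.0\{a} ⊢ =a=> n3, =a=> n4
  n3 = 0 | 0 | 0 | a.0\{a} ⊢ =a=> n5
  n4 = 0 | 0 | a.0 | 0\{a} ⊢ =a=> n5
  n5 = 0 | 0 | 0 | 0\{a} ⊢ ·
Coarsest stable partition (strong bisimilarity classes):
  B0 = {m0}
  B1 = {m1, n2}
  B2 = {m2, m3, n3, n4}
  B3 = {m4, n1, n5}
  B4 = {n0}
m0 ∈ B0, n0 ∈ B4 → different blocks

NO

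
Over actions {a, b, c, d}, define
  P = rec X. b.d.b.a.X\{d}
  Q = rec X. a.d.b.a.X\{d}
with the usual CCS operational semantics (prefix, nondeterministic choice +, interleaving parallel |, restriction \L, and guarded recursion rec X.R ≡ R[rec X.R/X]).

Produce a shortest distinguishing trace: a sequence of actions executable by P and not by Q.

b

P's transition system — 6 states:
  p0 = rec X. b.d.b.a.X\{d} ⊢ —b→ p1
  p1 = d.b.a.(rec X. b.d.b.a.X\{d})\{d} ⊢ —d→ p2
  p2 = b.a.(rec X. b.d.b.a.X\{d})\{d} ⊢ —b→ p3
  p3 = a.(rec X. b.d.b.a.X\{d})\{d} ⊢ —a→ p4
  p4 = (rec X. b.d.b.a.X\{d})\{d} ⊢ —b→ p5
  p5 = (d.b.a.(rec X. b.d.b.a.X\{d})\{d})\{d} ⊢ deadlocked
Q's transition system — 6 states:
  q0 = rec X. a.d.b.a.X\{d} ⊢ —a→ q1
  q1 = d.b.a.(rec X. a.d.b.a.X\{d})\{d} ⊢ —d→ q2
  q2 = b.a.(rec X. a.d.b.a.X\{d})\{d} ⊢ —b→ q3
  q3 = a.(rec X. a.d.b.a.X\{d})\{d} ⊢ —a→ q4
  q4 = (rec X. a.d.b.a.X\{d})\{d} ⊢ —a→ q5
  q5 = (d.b.a.(rec X. a.d.b.a.X\{d})\{d})\{d} ⊢ deadlocked
Run σ = ⟨b⟩ on P: start {p0}
  [1] b ⇒ {p1}
  P completes σ.
Run σ = ⟨b⟩ on Q: start {q0}
  [1] b ⇒ no successor for Q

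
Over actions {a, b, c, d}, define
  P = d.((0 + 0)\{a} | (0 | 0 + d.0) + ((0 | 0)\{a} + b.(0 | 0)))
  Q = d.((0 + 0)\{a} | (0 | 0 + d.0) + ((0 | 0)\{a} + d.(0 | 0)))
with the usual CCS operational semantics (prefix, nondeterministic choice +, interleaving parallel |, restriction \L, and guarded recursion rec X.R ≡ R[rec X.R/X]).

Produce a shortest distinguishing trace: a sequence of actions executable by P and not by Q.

Reachable graph of P (4 states):
  p0 = d.((0 + 0)\{a} | (0 | 0 + d.0) + ((0 | 0)\{a} + b.(0 | 0))) → =d=> p1
  p1 = (0 + 0)\{a} | (0 | 0 + d.0) + ((0 | 0)\{a} + b.(0 | 0)) → =b=> p2, =d=> p3
  p2 = 0 | 0 → (no moves)
  p3 = (0 + 0)\{a} | 0 → (no moves)
Reachable graph of Q (4 states):
  q0 = d.((0 + 0)\{a} | (0 | 0 + d.0) + ((0 | 0)\{a} + d.(0 | 0))) → =d=> q1
  q1 = (0 + 0)\{a} | (0 | 0 + d.0) + ((0 | 0)\{a} + d.(0 | 0)) → =d=> q2, =d=> q3
  q2 = (0 + 0)\{a} | 0 → (no moves)
  q3 = 0 | 0 → (no moves)
Trace ⟨db⟩ through P, begin at {p0}:
  [1] d ⇒ {p1}
  [2] b ⇒ {p2}
  — P admits the full trace.
Trace ⟨db⟩ through Q, begin at {q0}:
  [1] d ⇒ {q1}
  [2] b ⇒ no successor for Q

db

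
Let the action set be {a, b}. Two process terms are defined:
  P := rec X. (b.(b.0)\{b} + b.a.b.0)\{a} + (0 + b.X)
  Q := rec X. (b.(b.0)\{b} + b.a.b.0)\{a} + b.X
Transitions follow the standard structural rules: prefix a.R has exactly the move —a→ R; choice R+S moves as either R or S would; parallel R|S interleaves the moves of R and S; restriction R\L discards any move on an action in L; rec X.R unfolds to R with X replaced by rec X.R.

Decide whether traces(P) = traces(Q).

LTS(P): 3 reachable states
  u0 = rec X. (b.(b.0)\{b} + b.a.b.0)\{a} + (0 + b.X) has moves --b--▸ u0, --b--▸ u1, --b--▸ u2
  u1 = (a.b.0)\{a} has moves (no moves)
  u2 = (b.0)\{b}\{a} has moves (no moves)
LTS(Q): 3 reachable states
  v0 = rec X. (b.(b.0)\{b} + b.a.b.0)\{a} + b.X has moves --b--▸ v0, --b--▸ v1, --b--▸ v2
  v1 = (a.b.0)\{a} has moves (no moves)
  v2 = (b.0)\{b}\{a} has moves (no moves)
Coarsest stable partition (strong bisimilarity classes):
  B0 = {u0, v0}
  B1 = {u1, u2, v1, v2}
u0 ∈ B0, v0 ∈ B0 → same block
Bisimilar ⇒ trace-equivalent.

traces(P) = traces(Q)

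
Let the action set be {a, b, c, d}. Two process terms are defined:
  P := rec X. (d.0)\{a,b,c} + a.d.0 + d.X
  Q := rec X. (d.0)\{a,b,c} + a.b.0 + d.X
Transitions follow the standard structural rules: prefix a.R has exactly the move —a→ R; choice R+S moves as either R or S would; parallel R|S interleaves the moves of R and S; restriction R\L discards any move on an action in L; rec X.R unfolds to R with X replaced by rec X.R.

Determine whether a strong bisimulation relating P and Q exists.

LTS(P): 4 reachable states
  p0 = rec X. (d.0)\{a,b,c} + a.d.0 + d.X :: =a=> p1, =d=> p0, =d=> p2
  p1 = d.0 :: =d=> p3
  p2 = 0\{a,b,c} :: ∅
  p3 = 0 :: ∅
LTS(Q): 4 reachable states
  q0 = rec X. (d.0)\{a,b,c} + a.b.0 + d.X :: =a=> q1, =d=> q0, =d=> q2
  q1 = b.0 :: =b=> q3
  q2 = 0\{a,b,c} :: ∅
  q3 = 0 :: ∅
Partition-refinement fixed point:
  B0 = {p0}
  B1 = {p2, p3, q2, q3}
  B2 = {p1}
  B3 = {q0}
  B4 = {q1}
p0 ∈ B0, q0 ∈ B3 → different blocks

not bisimilar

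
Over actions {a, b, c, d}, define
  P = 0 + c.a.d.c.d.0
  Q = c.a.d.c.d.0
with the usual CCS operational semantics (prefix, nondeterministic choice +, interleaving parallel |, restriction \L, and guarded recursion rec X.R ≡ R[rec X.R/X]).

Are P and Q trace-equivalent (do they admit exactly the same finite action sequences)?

Reachable graph of P (6 states):
  s0 = 0 + c.a.d.c.d.0 | --c--▸ s1
  s1 = a.d.c.d.0 | --a--▸ s2
  s2 = d.c.d.0 | --d--▸ s3
  s3 = c.d.0 | --c--▸ s4
  s4 = d.0 | --d--▸ s5
  s5 = 0 | stopped
Reachable graph of Q (6 states):
  t0 = c.a.d.c.d.0 | --c--▸ t1
  t1 = a.d.c.d.0 | --a--▸ t2
  t2 = d.c.d.0 | --d--▸ t3
  t3 = c.d.0 | --c--▸ t4
  t4 = d.0 | --d--▸ t5
  t5 = 0 | stopped
Bisimilarity quotient blocks:
  B0 = {s0, t0}
  B1 = {s1, t1}
  B2 = {s2, t2}
  B3 = {s3, t3}
  B4 = {s4, t4}
  B5 = {s5, t5}
s0 ∈ B0, t0 ∈ B0 → same block
Bisimilar ⇒ trace-equivalent.

YES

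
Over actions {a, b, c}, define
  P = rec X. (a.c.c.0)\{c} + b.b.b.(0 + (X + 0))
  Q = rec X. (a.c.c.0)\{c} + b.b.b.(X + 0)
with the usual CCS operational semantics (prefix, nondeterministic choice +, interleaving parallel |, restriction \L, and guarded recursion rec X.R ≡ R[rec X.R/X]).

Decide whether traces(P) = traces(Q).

traces(P) = traces(Q)

P's transition system — 5 states:
  p0 = rec X. (a.c.c.0)\{c} + b.b.b.(0 + (X + 0)) → -a-> p1, -b-> p2
  p1 = (c.c.0)\{c} → ·
  p2 = b.b.(0 + ((rec X. (a.c.c.0)\{c} + b.b.b.(0 + (X + 0))) + 0)) → -b-> p3
  p3 = b.(0 + ((rec X. (a.c.c.0)\{c} + b.b.b.(0 + (X + 0))) + 0)) → -b-> p4
  p4 = 0 + ((rec X. (a.c.c.0)\{c} + b.b.b.(0 + (X + 0))) + 0) → -a-> p1, -b-> p2
Q's transition system — 5 states:
  q0 = rec X. (a.c.c.0)\{c} + b.b.b.(X + 0) → -a-> q1, -b-> q2
  q1 = (c.c.0)\{c} → ·
  q2 = b.b.((rec X. (a.c.c.0)\{c} + b.b.b.(X + 0)) + 0) → -b-> q3
  q3 = b.((rec X. (a.c.c.0)\{c} + b.b.b.(X + 0)) + 0) → -b-> q4
  q4 = (rec X. (a.c.c.0)\{c} + b.b.b.(X + 0)) + 0 → -a-> q1, -b-> q2
Bisimilarity quotient blocks:
  B0 = {p0, p4, q0, q4}
  B1 = {p1, q1}
  B2 = {p2, q2}
  B3 = {p3, q3}
p0 ∈ B0, q0 ∈ B0 → same block
Bisimilar ⇒ trace-equivalent.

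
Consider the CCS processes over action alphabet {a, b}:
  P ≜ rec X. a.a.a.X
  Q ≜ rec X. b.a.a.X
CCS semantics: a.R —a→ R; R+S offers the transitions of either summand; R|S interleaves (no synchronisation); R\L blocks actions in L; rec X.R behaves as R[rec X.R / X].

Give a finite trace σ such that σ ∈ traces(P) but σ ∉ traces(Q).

a

Reachable graph of P (3 states):
  m0 = rec X. a.a.a.X ⊢ -a-> m1
  m1 = a.a.(rec X. a.a.a.X) ⊢ -a-> m2
  m2 = a.(rec X. a.a.a.X) ⊢ -a-> m0
Reachable graph of Q (3 states):
  n0 = rec X. b.a.a.X ⊢ -b-> n1
  n1 = a.a.(rec X. b.a.a.X) ⊢ -a-> n2
  n2 = a.(rec X. b.a.a.X) ⊢ -a-> n0
Trace ⟨a⟩ through P, begin at {m0}:
  after a @ step 1: {m1}
  ✓ P
Trace ⟨a⟩ through Q, begin at {n0}:
  after a @ step 1: ∅ (Q stuck)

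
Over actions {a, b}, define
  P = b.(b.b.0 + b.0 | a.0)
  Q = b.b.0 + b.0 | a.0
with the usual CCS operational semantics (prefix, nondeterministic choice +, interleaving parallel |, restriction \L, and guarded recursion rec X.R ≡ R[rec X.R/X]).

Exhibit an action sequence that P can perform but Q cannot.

bab

Reachable graph of P (7 states):
  p0 = b.(b.b.0 + b.0 | a.0) | -b-> p1
  p1 = b.b.0 + b.0 | a.0 | -a-> p2, -b-> p3, -b-> p4
  p2 = b.0 | 0 | -b-> p5
  p3 = 0 | a.0 | -a-> p5
  p4 = b.0 | -b-> p6
  p5 = 0 | 0 | ·
  p6 = 0 | ·
Reachable graph of Q (6 states):
  q0 = b.b.0 + b.0 | a.0 | -a-> q1, -b-> q2, -b-> q3
  q1 = b.0 | 0 | -b-> q4
  q2 = 0 | a.0 | -a-> q4
  q3 = b.0 | -b-> q5
  q4 = 0 | 0 | ·
  q5 = 0 | ·
Trace ⟨bab⟩ through P, begin at {p0}:
  step 1 (b): {p1}
  step 2 (a): {p2}
  step 3 (b): {p5}
  — P admits the full trace.
Trace ⟨bab⟩ through Q, begin at {q0}:
  step 1 (b): {q2, q3}
  step 2 (a): {q4}
  step 3 (b): ∅ (Q stuck)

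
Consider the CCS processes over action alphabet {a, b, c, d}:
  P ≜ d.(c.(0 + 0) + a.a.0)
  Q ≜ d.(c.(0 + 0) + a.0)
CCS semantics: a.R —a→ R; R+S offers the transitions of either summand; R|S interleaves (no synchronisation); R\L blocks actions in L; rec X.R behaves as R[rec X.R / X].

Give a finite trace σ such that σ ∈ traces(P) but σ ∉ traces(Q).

P's transition system — 5 states:
  u0 = d.(c.(0 + 0) + a.a.0) | —d→ u1
  u1 = c.(0 + 0) + a.a.0 | —a→ u2, —c→ u3
  u2 = a.0 | —a→ u4
  u3 = 0 + 0 | stopped
  u4 = 0 | stopped
Q's transition system — 4 states:
  v0 = d.(c.(0 + 0) + a.0) | —d→ v1
  v1 = c.(0 + 0) + a.0 | —a→ v2, —c→ v3
  v2 = 0 | stopped
  v3 = 0 + 0 | stopped
Run σ = ⟨daa⟩ on P: start {u0}
  after d @ step 1: {u1}
  after a @ step 2: {u2}
  after a @ step 3: {u4}
  ✓ P
Run σ = ⟨daa⟩ on Q: start {v0}
  after d @ step 1: {v1}
  after a @ step 2: {v2}
  after a @ step 3: ∅ (Q stuck)

daa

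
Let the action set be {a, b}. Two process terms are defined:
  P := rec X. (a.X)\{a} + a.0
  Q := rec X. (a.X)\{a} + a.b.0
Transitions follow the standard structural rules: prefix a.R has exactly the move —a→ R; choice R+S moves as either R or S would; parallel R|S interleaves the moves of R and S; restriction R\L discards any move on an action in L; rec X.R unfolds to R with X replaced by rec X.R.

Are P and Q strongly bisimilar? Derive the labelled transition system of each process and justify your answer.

P's transition system — 2 states:
  u0 = rec X. (a.X)\{a} + a.0 has moves -a-> u1
  u1 = 0 has moves (no moves)
Q's transition system — 3 states:
  v0 = rec X. (a.X)\{a} + a.b.0 has moves -a-> v1
  v1 = b.0 has moves -b-> v2
  v2 = 0 has moves (no moves)
Partition-refinement fixed point:
  B0 = {u0}
  B1 = {u1, v2}
  B2 = {v0}
  B3 = {v1}
u0 ∈ B0, v0 ∈ B2 → different blocks

not bisimilar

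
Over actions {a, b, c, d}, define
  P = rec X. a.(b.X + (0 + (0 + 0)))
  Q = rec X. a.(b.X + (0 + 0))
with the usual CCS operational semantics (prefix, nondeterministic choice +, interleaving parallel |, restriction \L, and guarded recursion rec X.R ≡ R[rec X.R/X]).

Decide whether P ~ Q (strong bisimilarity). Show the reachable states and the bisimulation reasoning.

LTS(P): 2 reachable states
  u0 = rec X. a.(b.X + (0 + (0 + 0))) :: -a-> u1
  u1 = b.(rec X. a.(b.X + (0 + (0 + 0)))) + (0 + (0 + 0)) :: -b-> u0
LTS(Q): 2 reachable states
  v0 = rec X. a.(b.X + (0 + 0)) :: -a-> v1
  v1 = b.(rec X. a.(b.X + (0 + 0))) + (0 + 0) :: -b-> v0
Partition-refinement fixed point:
  B0 = {u0, v0}
  B1 = {u1, v1}
u0 ∈ B0, v0 ∈ B0 → same block

bisimilar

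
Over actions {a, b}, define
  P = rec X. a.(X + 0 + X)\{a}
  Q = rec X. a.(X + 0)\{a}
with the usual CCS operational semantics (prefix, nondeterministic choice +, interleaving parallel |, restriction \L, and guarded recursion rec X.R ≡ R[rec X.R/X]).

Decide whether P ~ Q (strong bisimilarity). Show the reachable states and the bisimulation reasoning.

YES

LTS(P): 2 reachable states
  s0 = rec X. a.(X + 0 + X)\{a} | ··a··> s1
  s1 = ((rec X. a.(X + 0 + X)\{a}) + 0 + (rec X. a.(X + 0 + X)\{a}))\{a} | (no moves)
LTS(Q): 2 reachable states
  t0 = rec X. a.(X + 0)\{a} | ··a··> t1
  t1 = ((rec X. a.(X + 0)\{a}) + 0)\{a} | (no moves)
Bisimilarity quotient blocks:
  B0 = {s0, t0}
  B1 = {s1, t1}
s0 ∈ B0, t0 ∈ B0 → same block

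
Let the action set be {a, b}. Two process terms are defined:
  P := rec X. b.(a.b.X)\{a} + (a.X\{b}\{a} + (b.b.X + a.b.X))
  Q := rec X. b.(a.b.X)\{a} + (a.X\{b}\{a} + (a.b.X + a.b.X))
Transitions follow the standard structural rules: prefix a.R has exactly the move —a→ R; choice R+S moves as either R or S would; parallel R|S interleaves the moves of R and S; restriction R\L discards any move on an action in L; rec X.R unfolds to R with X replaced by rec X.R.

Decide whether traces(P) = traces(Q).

Reachable graph of P (4 states):
  s0 = rec X. b.(a.b.X)\{a} + (a.X\{b}\{a} + (b.b.X + a.b.X)) :: -a-> s1, -a-> s2, -b-> s2, -b-> s3
  s1 = (rec X. b.(a.b.X)\{a} + (a.X\{b}\{a} + (b.b.X + a.b.X)))\{b}\{a} :: stopped
  s2 = b.(rec X. b.(a.b.X)\{a} + (a.X\{b}\{a} + (b.b.X + a.b.X))) :: -b-> s0
  s3 = (a.b.(rec X. b.(a.b.X)\{a} + (a.X\{b}\{a} + (b.b.X + a.b.X))))\{a} :: stopped
Reachable graph of Q (4 states):
  t0 = rec X. b.(a.b.X)\{a} + (a.X\{b}\{a} + (a.b.X + a.b.X)) :: -a-> t1, -a-> t2, -b-> t3
  t1 = (rec X. b.(a.b.X)\{a} + (a.X\{b}\{a} + (a.b.X + a.b.X)))\{b}\{a} :: stopped
  t2 = b.(rec X. b.(a.b.X)\{a} + (a.X\{b}\{a} + (a.b.X + a.b.X))) :: -b-> t0
  t3 = (a.b.(rec X. b.(a.b.X)\{a} + (a.X\{b}\{a} + (a.b.X + a.b.X))))\{a} :: stopped
Executing bb from P (initial set {s0}):
  step 1 (b): {s2, s3}
  step 2 (b): {s0}
  ✓ P
Executing bb from Q (initial set {t0}):
  step 1 (b): {t3}
  step 2 (b): ∅  — Q cannot continue

NO — witness ⟨bb⟩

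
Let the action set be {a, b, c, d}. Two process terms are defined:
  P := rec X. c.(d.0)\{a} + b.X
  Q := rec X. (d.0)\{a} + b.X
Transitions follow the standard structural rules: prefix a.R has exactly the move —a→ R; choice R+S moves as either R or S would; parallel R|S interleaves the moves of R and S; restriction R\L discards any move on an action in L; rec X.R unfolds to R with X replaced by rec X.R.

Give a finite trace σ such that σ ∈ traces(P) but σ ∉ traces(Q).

Reachable graph of P (3 states):
  p0 = rec X. c.(d.0)\{a} + b.X has moves --b--▸ p0, --c--▸ p1
  p1 = (d.0)\{a} has moves --d--▸ p2
  p2 = 0\{a} has moves ·
Reachable graph of Q (2 states):
  q0 = rec X. (d.0)\{a} + b.X has moves --b--▸ q0, --d--▸ q1
  q1 = 0\{a} has moves ·
Trace ⟨c⟩ through P, begin at {p0}:
  after c @ step 1: {p1}
  P completes σ.
Trace ⟨c⟩ through Q, begin at {q0}:
  after c @ step 1: ∅  — Q cannot continue

c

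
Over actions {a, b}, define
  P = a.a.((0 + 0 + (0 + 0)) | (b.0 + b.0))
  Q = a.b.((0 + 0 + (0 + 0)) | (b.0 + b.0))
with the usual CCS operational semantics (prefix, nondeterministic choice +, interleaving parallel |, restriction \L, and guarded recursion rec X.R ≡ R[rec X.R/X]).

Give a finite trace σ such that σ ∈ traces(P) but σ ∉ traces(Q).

Reachable graph of P (4 states):
  u0 = a.a.((0 + 0 + (0 + 0)) | (b.0 + b.0)) has moves -a-> u1
  u1 = a.((0 + 0 + (0 + 0)) | (b.0 + b.0)) has moves -a-> u2
  u2 = (0 + 0 + (0 + 0)) | (b.0 + b.0) has moves -b-> u3
  u3 = (0 + 0 + (0 + 0)) | 0 has moves ∅
Reachable graph of Q (4 states):
  v0 = a.b.((0 + 0 + (0 + 0)) | (b.0 + b.0)) has moves -a-> v1
  v1 = b.((0 + 0 + (0 + 0)) | (b.0 + b.0)) has moves -b-> v2
  v2 = (0 + 0 + (0 + 0)) | (b.0 + b.0) has moves -b-> v3
  v3 = (0 + 0 + (0 + 0)) | 0 has moves ∅
Executing aa from P (initial set {u0}):
  [1] a ⇒ {u1}
  [2] a ⇒ {u2}
  ✓ P
Executing aa from Q (initial set {v0}):
  [1] a ⇒ {v1}
  [2] a ⇒ ∅  — Q cannot continue

aa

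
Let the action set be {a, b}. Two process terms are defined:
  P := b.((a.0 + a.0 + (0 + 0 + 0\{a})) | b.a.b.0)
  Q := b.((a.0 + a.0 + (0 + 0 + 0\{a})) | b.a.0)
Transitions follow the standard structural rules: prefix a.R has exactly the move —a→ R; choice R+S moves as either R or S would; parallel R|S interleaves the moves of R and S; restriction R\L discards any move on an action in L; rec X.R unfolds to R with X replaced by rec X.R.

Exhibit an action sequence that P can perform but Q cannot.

P's transition system — 9 states:
  m0 = b.((a.0 + a.0 + (0 + 0 + 0\{a})) | b.a.b.0) has moves =b=> m1
  m1 = (a.0 + a.0 + (0 + 0 + 0\{a})) | b.a.b.0 has moves =a=> m2, =b=> m3
  m2 = 0 | b.a.b.0 has moves =b=> m4
  m3 = (a.0 + a.0 + (0 + 0 + 0\{a})) | a.b.0 has moves =a=> m4, =a=> m5
  m4 = 0 | a.b.0 has moves =a=> m6
  m5 = (a.0 + a.0 + (0 + 0 + 0\{a})) | b.0 has moves =a=> m6, =b=> m7
  m6 = 0 | b.0 has moves =b=> m8
  m7 = (a.0 + a.0 + (0 + 0 + 0\{a})) | 0 has moves =a=> m8
  m8 = 0 | 0 has moves ·
Q's transition system — 7 states:
  n0 = b.((a.0 + a.0 + (0 + 0 + 0\{a})) | b.a.0) has moves =b=> n1
  n1 = (a.0 + a.0 + (0 + 0 + 0\{a})) | b.a.0 has moves =a=> n2, =b=> n3
  n2 = 0 | b.a.0 has moves =b=> n4
  n3 = (a.0 + a.0 + (0 + 0 + 0\{a})) | a.0 has moves =a=> n4, =a=> n5
  n4 = 0 | a.0 has moves =a=> n6
  n5 = (a.0 + a.0 + (0 + 0 + 0\{a})) | 0 has moves =a=> n6
  n6 = 0 | 0 has moves ·
Trace ⟨bbab⟩ through P, begin at {m0}:
  [1] b ⇒ {m1}
  [2] b ⇒ {m3}
  [3] a ⇒ {m4, m5}
  [4] b ⇒ {m7}
  ✓ P
Trace ⟨bbab⟩ through Q, begin at {n0}:
  [1] b ⇒ {n1}
  [2] b ⇒ {n3}
  [3] a ⇒ {n4, n5}
  [4] b ⇒ no successor for Q

bbab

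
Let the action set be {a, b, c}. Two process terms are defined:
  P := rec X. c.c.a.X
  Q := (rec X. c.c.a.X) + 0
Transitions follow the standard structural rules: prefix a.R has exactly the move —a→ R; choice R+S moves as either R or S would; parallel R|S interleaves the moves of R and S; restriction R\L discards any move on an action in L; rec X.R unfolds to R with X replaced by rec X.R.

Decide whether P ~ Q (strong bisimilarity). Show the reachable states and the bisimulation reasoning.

Reachable graph of P (3 states):
  s0 = rec X. c.c.a.X :: =c=> s1
  s1 = c.a.(rec X. c.c.a.X) :: =c=> s2
  s2 = a.(rec X. c.c.a.X) :: =a=> s0
Reachable graph of Q (4 states):
  t0 = (rec X. c.c.a.X) + 0 :: =c=> t1
  t1 = c.a.(rec X. c.c.a.X) :: =c=> t2
  t2 = a.(rec X. c.c.a.X) :: =a=> t3
  t3 = rec X. c.c.a.X :: =c=> t1
Coarsest stable partition (strong bisimilarity classes):
  B0 = {s0, t0, t3}
  B1 = {s1, t1}
  B2 = {s2, t2}
s0 ∈ B0, t0 ∈ B0 → same block

YES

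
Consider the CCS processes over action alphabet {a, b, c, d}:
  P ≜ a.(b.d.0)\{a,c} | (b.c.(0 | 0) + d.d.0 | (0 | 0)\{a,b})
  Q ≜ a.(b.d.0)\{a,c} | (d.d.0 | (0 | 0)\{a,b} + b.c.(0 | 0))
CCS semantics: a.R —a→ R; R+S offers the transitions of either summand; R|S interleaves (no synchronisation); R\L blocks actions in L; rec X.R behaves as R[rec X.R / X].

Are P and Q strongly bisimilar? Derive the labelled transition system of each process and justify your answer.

YES

P's transition system — 20 states:
  s0 = a.(b.d.0)\{a,c} | (b.c.(0 | 0) + d.d.0 | (0 | 0)\{a,b}) has moves ··a··> s1, ··b··> s2, ··d··> s3
  s1 = (b.d.0)\{a,c} | (b.c.(0 | 0) + d.d.0 | (0 | 0)\{a,b}) has moves ··b··> s4, ··b··> s5, ··d··> s6
  s2 = a.(b.d.0)\{a,c} | c.(0 | 0) has moves ··a··> s4, ··c··> s7
  s3 = a.(b.d.0)\{a,c} | (d.0 | (0 | 0)\{a,b}) has moves ··a··> s6, ··d··> s8
  s4 = (b.d.0)\{a,c} | c.(0 | 0) has moves ··b··> s9, ··c··> s10
  s5 = (d.0)\{a,c} | (b.c.(0 | 0) + d.d.0 | (0 | 0)\{a,b}) has moves ··b··> s9, ··d··> s11, ··d··> s12
  s6 = (b.d.0)\{a,c} | (d.0 | (0 | 0)\{a,b}) has moves ··b··> s11, ··d··> s13
  s7 = a.(b.d.0)\{a,c} | (0 | 0) has moves ··a··> s10
  s8 = a.(b.d.0)\{a,c} | (0 | (0 | 0)\{a,b}) has moves ··a··> s13
  s9 = (d.0)\{a,c} | c.(0 | 0) has moves ··c··> s14, ··d··> s15
  s10 = (b.d.0)\{a,c} | (0 | 0) has moves ··b··> s14
  s11 = (d.0)\{a,c} | (d.0 | (0 | 0)\{a,b}) has moves ··d··> s16, ··d··> s17
  s12 = 0\{a,c} | (b.c.(0 | 0) + d.d.0 | (0 | 0)\{a,b}) has moves ··b··> s15, ··d··> s17
  s13 = (b.d.0)\{a,c} | (0 | (0 | 0)\{a,b}) has moves ··b··> s16
  s14 = (d.0)\{a,c} | (0 | 0) has moves ··d··> s18
  s15 = 0\{a,c} | c.(0 | 0) has moves ··c··> s18
  s16 = (d.0)\{a,c} | (0 | (0 | 0)\{a,b}) has moves ··d··> s19
  s17 = 0\{a,c} | (d.0 | (0 | 0)\{a,b}) has moves ··d··> s19
  s18 = 0\{a,c} | (0 | 0) has moves (no moves)
  s19 = 0\{a,c} | (0 | (0 | 0)\{a,b}) has moves (no moves)
Q's transition system — 20 states:
  t0 = a.(b.d.0)\{a,c} | (d.d.0 | (0 | 0)\{a,b} + b.c.(0 | 0)) has moves ··a··> t1, ··b··> t2, ··d··> t3
  t1 = (b.d.0)\{a,c} | (d.d.0 | (0 | 0)\{a,b} + b.c.(0 | 0)) has moves ··b··> t4, ··b··> t5, ··d··> t6
  t2 = a.(b.d.0)\{a,c} | c.(0 | 0) has moves ··a··> t4, ··c··> t7
  t3 = a.(b.d.0)\{a,c} | (d.0 | (0 | 0)\{a,b}) has moves ··a··> t6, ··d··> t8
  t4 = (b.d.0)\{a,c} | c.(0 | 0) has moves ··b··> t9, ··c··> t10
  t5 = (d.0)\{a,c} | (d.d.0 | (0 | 0)\{a,b} + b.c.(0 | 0)) has moves ··b··> t9, ··d··> t11, ··d··> t12
  t6 = (b.d.0)\{a,c} | (d.0 | (0 | 0)\{a,b}) has moves ··b··> t11, ··d··> t13
  t7 = a.(b.d.0)\{a,c} | (0 | 0) has moves ··a··> t10
  t8 = a.(b.d.0)\{a,c} | (0 | (0 | 0)\{a,b}) has moves ··a··> t13
  t9 = (d.0)\{a,c} | c.(0 | 0) has moves ··c··> t14, ··d··> t15
  t10 = (b.d.0)\{a,c} | (0 | 0) has moves ··b··> t14
  t11 = (d.0)\{a,c} | (d.0 | (0 | 0)\{a,b}) has moves ··d··> t16, ··d··> t17
  t12 = 0\{a,c} | (d.d.0 | (0 | 0)\{a,b} + b.c.(0 | 0)) has moves ··b··> t15, ··d··> t17
  t13 = (b.d.0)\{a,c} | (0 | (0 | 0)\{a,b}) has moves ··b··> t16
  t14 = (d.0)\{a,c} | (0 | 0) has moves ··d··> t18
  t15 = 0\{a,c} | c.(0 | 0) has moves ··c··> t18
  t16 = (d.0)\{a,c} | (0 | (0 | 0)\{a,b}) has moves ··d··> t19
  t17 = 0\{a,c} | (d.0 | (0 | 0)\{a,b}) has moves ··d··> t19
  t18 = 0\{a,c} | (0 | 0) has moves (no moves)
  t19 = 0\{a,c} | (0 | (0 | 0)\{a,b}) has moves (no moves)
Partition-refinement fixed point:
  B0 = {s0, t0}
  B1 = {s3, t3}
  B2 = {s7, s8, t7, t8}
  B3 = {s10, s13, t10, t13}
  B4 = {s14, s16, s17, t14, t16, t17}
  B5 = {s18, s19, t18, t19}
  B6 = {s6, t6}
  B7 = {s11, t11}
  B8 = {s1, t1}
  B9 = {s5, t5}
  B10 = {s12, t12}
  B11 = {s15, t15}
  B12 = {s9, t9}
  B13 = {s4, t4}
  B14 = {s2, t2}
s0 ∈ B0, t0 ∈ B0 → same block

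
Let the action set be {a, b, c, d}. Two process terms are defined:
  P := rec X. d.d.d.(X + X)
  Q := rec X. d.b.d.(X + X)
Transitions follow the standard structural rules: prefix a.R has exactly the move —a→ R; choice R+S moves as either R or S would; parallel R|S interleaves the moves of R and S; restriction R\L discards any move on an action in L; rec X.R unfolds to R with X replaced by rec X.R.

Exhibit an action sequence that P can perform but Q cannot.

dd

LTS(P): 4 reachable states
  s0 = rec X. d.d.d.(X + X) | —d→ s1
  s1 = d.d.((rec X. d.d.d.(X + X)) + (rec X. d.d.d.(X + X))) | —d→ s2
  s2 = d.((rec X. d.d.d.(X + X)) + (rec X. d.d.d.(X + X))) | —d→ s3
  s3 = (rec X. d.d.d.(X + X)) + (rec X. d.d.d.(X + X)) | —d→ s1
LTS(Q): 4 reachable states
  t0 = rec X. d.b.d.(X + X) | —d→ t1
  t1 = b.d.((rec X. d.b.d.(X + X)) + (rec X. d.b.d.(X + X))) | —b→ t2
  t2 = d.((rec X. d.b.d.(X + X)) + (rec X. d.b.d.(X + X))) | —d→ t3
  t3 = (rec X. d.b.d.(X + X)) + (rec X. d.b.d.(X + X)) | —d→ t1
Executing dd from P (initial set {s0}):
  step 1 (d): {s1}
  step 2 (d): {s2}
  ✓ P
Executing dd from Q (initial set {t0}):
  step 1 (d): {t1}
  step 2 (d): ∅ (Q stuck)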